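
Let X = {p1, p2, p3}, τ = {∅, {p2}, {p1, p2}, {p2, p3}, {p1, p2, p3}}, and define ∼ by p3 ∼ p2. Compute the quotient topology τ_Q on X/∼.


X/∼ = {[p1], [p2=p3]}; |τ_Q| = 3.

Equivalence classes: [p1], [p2=p3].
Quotient map π: X → X/∼ sends p1 ↦ [p1], p2 ↦ [p2=p3], p3 ↦ [p2=p3].
For each subset V ⊆ X/∼, compute π^{-1}(V) ⊆ X and check whether π^{-1}(V) ∈ τ. V is open in τ_Q iff π^{-1}(V) ∈ τ.
  V = {}: π^{-1}(V) = ∅ ∈ τ ✓.
  V = {[p1]}: π^{-1}(V) = {p1} ∉ τ ✗.
  V = {[p2=p3]}: π^{-1}(V) = {p2, p3} ∈ τ ✓.
  V = {[p1], [p2=p3]}: π^{-1}(V) = {p1, p2, p3} ∈ τ ✓.
Open sets in the quotient: τ_Q = {{}, {[p2=p3]}, {[p1], [p2=p3]}} (3 elements).


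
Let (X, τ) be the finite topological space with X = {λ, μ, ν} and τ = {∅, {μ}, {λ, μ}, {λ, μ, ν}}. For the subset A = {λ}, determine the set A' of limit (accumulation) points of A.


A' = {ν}

For each x ∈ X, list the open sets U ∈ τ with x ∈ U, then check whether U ∩ (A ∖ {x}) ≠ ∅ for every such U.
  x = λ: open {λ, μ} ∋ x has {λ, μ} ∩ (A ∖ {λ}) = ∅, so x is NOT a limit point.
  x = μ: open {μ} ∋ x has {μ} ∩ (A ∖ {μ}) = ∅, so x is NOT a limit point.
  x = ν: opens ∋ x are {λ, μ, ν}; each meets A ∖ {ν}, so x IS a limit point.
Collecting: A' = {ν}.


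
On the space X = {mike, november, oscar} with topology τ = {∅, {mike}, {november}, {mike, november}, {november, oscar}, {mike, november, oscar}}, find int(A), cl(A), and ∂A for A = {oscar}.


int(A) = ∅, cl(A) = {oscar}, ∂A = {oscar}.

Closed sets in (X, τ) are complements of opens:
  closed(X, τ) = {∅, {mike}, {oscar}, {mike, oscar}, {november, oscar}, {mike, november, oscar}}.
int(A) = ⋃ {U ∈ τ : U ⊆ A}. Opens contained in A: ∅.
Taking the union of these: int(A) = ∅.
cl(A) = ⋂ {C closed : A ⊆ C}. Closed sets containing A: {oscar}, {mike, oscar}, {november, oscar}, {mike, november, oscar}.
Intersecting these: cl(A) = {oscar}.
∂A = cl(A) ∖ int(A) = {oscar} ∖ ∅ = {oscar}.


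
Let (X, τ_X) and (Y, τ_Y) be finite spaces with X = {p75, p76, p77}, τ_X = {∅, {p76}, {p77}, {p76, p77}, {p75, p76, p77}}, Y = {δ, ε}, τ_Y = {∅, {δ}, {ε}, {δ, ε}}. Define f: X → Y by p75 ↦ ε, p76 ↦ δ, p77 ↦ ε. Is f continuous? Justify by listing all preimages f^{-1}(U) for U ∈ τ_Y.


f is NOT continuous.

Compute f^{-1}(U) for each U ∈ τ_Y:
  U = ∅: f^{-1}(U) = ∅ ∈ τ_X ✓.
  U = {δ}: f^{-1}(U) = {p76} ∈ τ_X ✓.
  U = {ε}: f^{-1}(U) = {p75, p77} ∉ τ_X ✗.
  U = {δ, ε}: f^{-1}(U) = {p75, p76, p77} ∈ τ_X ✓.
Found U = {ε} with f^{-1}(U) = {p75, p77} not in τ_X. Therefore f is NOT continuous.


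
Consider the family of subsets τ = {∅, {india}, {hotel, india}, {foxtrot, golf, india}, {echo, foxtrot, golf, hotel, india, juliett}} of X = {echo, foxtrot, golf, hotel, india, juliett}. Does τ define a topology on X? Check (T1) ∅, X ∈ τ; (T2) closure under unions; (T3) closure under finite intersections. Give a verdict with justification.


τ is NOT a topology on X.

Axiom (T1): ∅ ∈ τ? Yes; X ∈ τ? Yes.
Axiom (T2/T3): check pairwise unions and intersections of members of τ.
Counterexample for (T2): {hotel, india} ∪ {foxtrot, golf, india} = {foxtrot, golf, hotel, india} ∉ τ. Therefore τ is NOT a topology.


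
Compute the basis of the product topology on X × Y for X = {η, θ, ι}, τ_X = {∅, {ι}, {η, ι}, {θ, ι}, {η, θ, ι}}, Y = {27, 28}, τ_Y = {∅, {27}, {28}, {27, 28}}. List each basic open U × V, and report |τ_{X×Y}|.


Basis B = {∅ × ∅, {ι} × {27}, {ι} × {28}, {η, ι} × {27}, {η, ι} × {28}, {θ, ι} × {27}, {θ, ι} × {28}, {ι} × {27, 28}, {η, θ, ι} × {27}, {η, θ, ι} × {28}, {η, ι} × {27, 28}, {θ, ι} × {27, 28}, {η, θ, ι} × {27, 28}}; |τ_{X×Y}| = 25.

Enumerate products U × V with U ∈ τ_X, V ∈ τ_Y (deduplicated):
  ∅ × ∅ = {} (∅)
  {ι} × {27} = {(ι,27)}
  {ι} × {28} = {(ι,28)}
  {η, ι} × {27} = {(η,27), (ι,27)}
  {η, ι} × {28} = {(η,28), (ι,28)}
  {θ, ι} × {27} = {(θ,27), (ι,27)}
  {θ, ι} × {28} = {(θ,28), (ι,28)}
  {ι} × {27, 28} = {(ι,27), (ι,28)}
  {η, θ, ι} × {27} = {(η,27), (θ,27), (ι,27)}
  {η, θ, ι} × {28} = {(η,28), (θ,28), (ι,28)}
  {η, ι} × {27, 28} = {(η,27), (η,28), (ι,27), (ι,28)}
  {θ, ι} × {27, 28} = {(θ,27), (θ,28), (ι,27), (ι,28)}
  {η, θ, ι} × {27, 28} = {(η,27), (η,28), (θ,27), (θ,28), (ι,27), (ι,28)}
These 13 distinct sets form the basis B.
Close under arbitrary unions to get τ_{X×Y}; counting gives |τ_{X×Y}| = 25.


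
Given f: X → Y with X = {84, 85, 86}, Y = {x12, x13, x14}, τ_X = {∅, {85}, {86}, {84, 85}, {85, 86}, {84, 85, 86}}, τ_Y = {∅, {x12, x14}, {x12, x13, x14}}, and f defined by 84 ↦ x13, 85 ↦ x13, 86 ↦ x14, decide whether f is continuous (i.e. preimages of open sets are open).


f IS continuous.

Compute f^{-1}(U) for each U ∈ τ_Y:
  U = ∅: f^{-1}(U) = ∅ ∈ τ_X ✓.
  U = {x12, x14}: f^{-1}(U) = {86} ∈ τ_X ✓.
  U = {x12, x13, x14}: f^{-1}(U) = {84, 85, 86} ∈ τ_X ✓.
Every preimage lies in τ_X, so f IS continuous.


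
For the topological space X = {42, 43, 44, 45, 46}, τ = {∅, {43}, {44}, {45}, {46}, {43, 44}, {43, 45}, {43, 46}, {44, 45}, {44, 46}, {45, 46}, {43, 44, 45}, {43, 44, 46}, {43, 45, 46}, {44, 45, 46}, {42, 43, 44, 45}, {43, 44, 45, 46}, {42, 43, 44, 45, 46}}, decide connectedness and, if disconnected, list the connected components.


(X, τ) is disconnected; components = [{46}, {42, 43, 44, 45}].

Find clopen sets (U ∈ τ with X ∖ U ∈ τ):
  U = ∅, X ∖ U = {42, 43, 44, 45, 46} — both open, so U is clopen.
  U = {46}, X ∖ U = {42, 43, 44, 45} — both open, so U is clopen.
  U = {42, 43, 44, 45}, X ∖ U = {46} — both open, so U is clopen.
  U = {42, 43, 44, 45, 46}, X ∖ U = ∅ — both open, so U is clopen.
Nontrivial clopen(s) exist: e.g. {42, 43, 44, 45}. So (X, τ) is disconnected.
Compute connected components by grouping points that agree on all clopens:
  component: {46}
  component: {42, 43, 44, 45}


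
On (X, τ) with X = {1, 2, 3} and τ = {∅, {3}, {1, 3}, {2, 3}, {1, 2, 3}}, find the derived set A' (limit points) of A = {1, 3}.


A' = {1, 2}

For each x ∈ X, list the open sets U ∈ τ with x ∈ U, then check whether U ∩ (A ∖ {x}) ≠ ∅ for every such U.
  x = 1: opens ∋ x are {1, 3}, {1, 2, 3}; each meets A ∖ {1}, so x IS a limit point.
  x = 2: opens ∋ x are {2, 3}, {1, 2, 3}; each meets A ∖ {2}, so x IS a limit point.
  x = 3: open {3} ∋ x has {3} ∩ (A ∖ {3}) = ∅, so x is NOT a limit point.
Collecting: A' = {1, 2}.


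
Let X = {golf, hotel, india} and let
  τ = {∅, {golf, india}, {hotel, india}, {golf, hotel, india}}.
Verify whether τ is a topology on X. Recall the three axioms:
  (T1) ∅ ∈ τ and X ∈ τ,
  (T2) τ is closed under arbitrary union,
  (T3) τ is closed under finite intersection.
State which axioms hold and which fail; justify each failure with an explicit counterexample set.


τ is NOT a topology on X.

Axiom (T1): ∅ ∈ τ? Yes; X ∈ τ? Yes.
Axiom (T2/T3): check pairwise unions and intersections of members of τ.
Counterexample for (T3): {golf, india} ∩ {hotel, india} = {india} ∉ τ. Therefore τ is NOT a topology.


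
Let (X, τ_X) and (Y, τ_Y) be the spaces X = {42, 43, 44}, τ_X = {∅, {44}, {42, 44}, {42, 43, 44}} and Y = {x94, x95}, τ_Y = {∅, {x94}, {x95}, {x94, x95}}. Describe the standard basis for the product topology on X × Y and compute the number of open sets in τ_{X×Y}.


Basis B = {∅ × ∅, {44} × {x94}, {44} × {x95}, {42, 44} × {x94}, {42, 44} × {x95}, {44} × {x94, x95}, {42, 43, 44} × {x94}, {42, 43, 44} × {x95}, {42, 44} × {x94, x95}, {42, 43, 44} × {x94, x95}}; |τ_{X×Y}| = 16.

Enumerate products U × V with U ∈ τ_X, V ∈ τ_Y (deduplicated):
  ∅ × ∅ = {} (∅)
  {44} × {x94} = {(44,x94)}
  {44} × {x95} = {(44,x95)}
  {42, 44} × {x94} = {(42,x94), (44,x94)}
  {42, 44} × {x95} = {(42,x95), (44,x95)}
  {44} × {x94, x95} = {(44,x94), (44,x95)}
  {42, 43, 44} × {x94} = {(42,x94), (43,x94), (44,x94)}
  {42, 43, 44} × {x95} = {(42,x95), (43,x95), (44,x95)}
  {42, 44} × {x94, x95} = {(42,x94), (42,x95), (44,x94), (44,x95)}
  {42, 43, 44} × {x94, x95} = {(42,x94), (42,x95), (43,x94), (43,x95), (44,x94), (44,x95)}
These 10 distinct sets form the basis B.
Close under arbitrary unions to get τ_{X×Y}; counting gives |τ_{X×Y}| = 16.


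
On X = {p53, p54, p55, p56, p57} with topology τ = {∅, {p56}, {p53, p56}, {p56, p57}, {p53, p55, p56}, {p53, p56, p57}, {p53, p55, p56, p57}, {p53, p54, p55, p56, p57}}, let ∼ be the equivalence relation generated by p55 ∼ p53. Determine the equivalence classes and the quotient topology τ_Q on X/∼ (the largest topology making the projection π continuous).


X/∼ = {[p53=p55], [p54], [p56], [p57]}; |τ_Q| = 6.

Equivalence classes: [p53=p55], [p54], [p56], [p57].
Quotient map π: X → X/∼ sends p53 ↦ [p53=p55], p54 ↦ [p54], p55 ↦ [p53=p55], p56 ↦ [p56], p57 ↦ [p57].
For each subset V ⊆ X/∼, compute π^{-1}(V) ⊆ X and check whether π^{-1}(V) ∈ τ. V is open in τ_Q iff π^{-1}(V) ∈ τ.
  V = {}: π^{-1}(V) = ∅ ∈ τ ✓.
  V = {[p53=p55]}: π^{-1}(V) = {p53, p55} ∉ τ ✗.
  V = {[p54]}: π^{-1}(V) = {p54} ∉ τ ✗.
  V = {[p53=p55], [p54]}: π^{-1}(V) = {p53, p54, p55} ∉ τ ✗.
  V = {[p56]}: π^{-1}(V) = {p56} ∈ τ ✓.
  V = {[p53=p55], [p56]}: π^{-1}(V) = {p53, p55, p56} ∈ τ ✓.
  V = {[p54], [p56]}: π^{-1}(V) = {p54, p56} ∉ τ ✗.
  V = {[p53=p55], [p54], [p56]}: π^{-1}(V) = {p53, p54, p55, p56} ∉ τ ✗.
  V = {[p57]}: π^{-1}(V) = {p57} ∉ τ ✗.
  V = {[p53=p55], [p57]}: π^{-1}(V) = {p53, p55, p57} ∉ τ ✗.
  V = {[p54], [p57]}: π^{-1}(V) = {p54, p57} ∉ τ ✗.
  V = {[p53=p55], [p54], [p57]}: π^{-1}(V) = {p53, p54, p55, p57} ∉ τ ✗.
  V = {[p56], [p57]}: π^{-1}(V) = {p56, p57} ∈ τ ✓.
  V = {[p53=p55], [p56], [p57]}: π^{-1}(V) = {p53, p55, p56, p57} ∈ τ ✓.
  V = {[p54], [p56], [p57]}: π^{-1}(V) = {p54, p56, p57} ∉ τ ✗.
  V = {[p53=p55], [p54], [p56], [p57]}: π^{-1}(V) = {p53, p54, p55, p56, p57} ∈ τ ✓.
Open sets in the quotient: τ_Q = {{}, {[p56]}, {[p53=p55], [p56]}, {[p56], [p57]}, {[p53=p55], [p56], [p57]}, {[p53=p55], [p54], [p56], [p57]}} (6 elements).


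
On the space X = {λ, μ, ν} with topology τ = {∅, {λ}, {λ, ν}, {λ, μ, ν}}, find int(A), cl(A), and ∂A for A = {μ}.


int(A) = ∅, cl(A) = {μ}, ∂A = {μ}.

Closed sets in (X, τ) are complements of opens:
  closed(X, τ) = {∅, {μ}, {μ, ν}, {λ, μ, ν}}.
int(A) = ⋃ {U ∈ τ : U ⊆ A}. Opens contained in A: ∅.
Taking the union of these: int(A) = ∅.
cl(A) = ⋂ {C closed : A ⊆ C}. Closed sets containing A: {μ}, {μ, ν}, {λ, μ, ν}.
Intersecting these: cl(A) = {μ}.
∂A = cl(A) ∖ int(A) = {μ} ∖ ∅ = {μ}.


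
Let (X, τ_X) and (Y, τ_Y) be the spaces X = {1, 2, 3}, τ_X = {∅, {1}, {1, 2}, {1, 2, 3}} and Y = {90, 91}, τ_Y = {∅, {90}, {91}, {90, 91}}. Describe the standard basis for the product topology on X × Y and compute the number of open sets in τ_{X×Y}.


Basis B = {∅ × ∅, {1} × {90}, {1} × {91}, {1} × {90, 91}, {1, 2} × {90}, {1, 2} × {91}, {1, 2, 3} × {90}, {1, 2, 3} × {91}, {1, 2} × {90, 91}, {1, 2, 3} × {90, 91}}; |τ_{X×Y}| = 16.

Enumerate products U × V with U ∈ τ_X, V ∈ τ_Y (deduplicated):
  ∅ × ∅ = {} (∅)
  {1} × {90} = {(1,90)}
  {1} × {91} = {(1,91)}
  {1} × {90, 91} = {(1,90), (1,91)}
  {1, 2} × {90} = {(1,90), (2,90)}
  {1, 2} × {91} = {(1,91), (2,91)}
  {1, 2, 3} × {90} = {(1,90), (2,90), (3,90)}
  {1, 2, 3} × {91} = {(1,91), (2,91), (3,91)}
  {1, 2} × {90, 91} = {(1,90), (1,91), (2,90), (2,91)}
  {1, 2, 3} × {90, 91} = {(1,90), (1,91), (2,90), (2,91), (3,90), (3,91)}
These 10 distinct sets form the basis B.
Close under arbitrary unions to get τ_{X×Y}; counting gives |τ_{X×Y}| = 16.


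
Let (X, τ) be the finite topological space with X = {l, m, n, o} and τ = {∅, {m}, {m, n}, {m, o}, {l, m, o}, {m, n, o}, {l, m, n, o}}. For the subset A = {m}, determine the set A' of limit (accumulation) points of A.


A' = {l, n, o}

For each x ∈ X, list the open sets U ∈ τ with x ∈ U, then check whether U ∩ (A ∖ {x}) ≠ ∅ for every such U.
  x = l: opens ∋ x are {l, m, o}, {l, m, n, o}; each meets A ∖ {l}, so x IS a limit point.
  x = m: open {m} ∋ x has {m} ∩ (A ∖ {m}) = ∅, so x is NOT a limit point.
  x = n: opens ∋ x are {m, n}, {m, n, o}, {l, m, n, o}; each meets A ∖ {n}, so x IS a limit point.
  x = o: opens ∋ x are {m, o}, {l, m, o}, {m, n, o}, {l, m, n, o}; each meets A ∖ {o}, so x IS a limit point.
Collecting: A' = {l, n, o}.


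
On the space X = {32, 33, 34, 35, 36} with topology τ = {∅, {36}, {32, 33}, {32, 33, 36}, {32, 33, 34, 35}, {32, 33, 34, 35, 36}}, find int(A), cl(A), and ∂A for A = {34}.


int(A) = ∅, cl(A) = {34, 35}, ∂A = {34, 35}.

Closed sets in (X, τ) are complements of opens:
  closed(X, τ) = {∅, {36}, {34, 35}, {34, 35, 36}, {32, 33, 34, 35}, {32, 33, 34, 35, 36}}.
int(A) = ⋃ {U ∈ τ : U ⊆ A}. Opens contained in A: ∅.
Taking the union of these: int(A) = ∅.
cl(A) = ⋂ {C closed : A ⊆ C}. Closed sets containing A: {34, 35}, {34, 35, 36}, {32, 33, 34, 35}, {32, 33, 34, 35, 36}.
Intersecting these: cl(A) = {34, 35}.
∂A = cl(A) ∖ int(A) = {34, 35} ∖ ∅ = {34, 35}.


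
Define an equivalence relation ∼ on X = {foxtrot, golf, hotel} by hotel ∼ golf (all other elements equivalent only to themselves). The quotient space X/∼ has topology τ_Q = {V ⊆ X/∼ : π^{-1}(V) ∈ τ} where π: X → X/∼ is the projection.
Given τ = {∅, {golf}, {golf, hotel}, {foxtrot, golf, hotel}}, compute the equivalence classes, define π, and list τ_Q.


X/∼ = {[foxtrot], [golf=hotel]}; |τ_Q| = 3.

Equivalence classes: [foxtrot], [golf=hotel].
Quotient map π: X → X/∼ sends foxtrot ↦ [foxtrot], golf ↦ [golf=hotel], hotel ↦ [golf=hotel].
For each subset V ⊆ X/∼, compute π^{-1}(V) ⊆ X and check whether π^{-1}(V) ∈ τ. V is open in τ_Q iff π^{-1}(V) ∈ τ.
  V = {}: π^{-1}(V) = ∅ ∈ τ ✓.
  V = {[foxtrot]}: π^{-1}(V) = {foxtrot} ∉ τ ✗.
  V = {[golf=hotel]}: π^{-1}(V) = {golf, hotel} ∈ τ ✓.
  V = {[foxtrot], [golf=hotel]}: π^{-1}(V) = {foxtrot, golf, hotel} ∈ τ ✓.
Open sets in the quotient: τ_Q = {{}, {[golf=hotel]}, {[foxtrot], [golf=hotel]}} (3 elements).


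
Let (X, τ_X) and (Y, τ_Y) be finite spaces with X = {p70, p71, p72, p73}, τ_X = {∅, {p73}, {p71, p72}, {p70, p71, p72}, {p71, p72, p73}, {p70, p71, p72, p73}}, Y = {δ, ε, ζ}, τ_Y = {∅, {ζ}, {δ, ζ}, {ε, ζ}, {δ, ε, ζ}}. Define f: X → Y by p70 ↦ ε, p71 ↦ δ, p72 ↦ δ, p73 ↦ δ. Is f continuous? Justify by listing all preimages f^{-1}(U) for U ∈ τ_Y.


f is NOT continuous.

Compute f^{-1}(U) for each U ∈ τ_Y:
  U = ∅: f^{-1}(U) = ∅ ∈ τ_X ✓.
  U = {ζ}: f^{-1}(U) = ∅ ∈ τ_X ✓.
  U = {δ, ζ}: f^{-1}(U) = {p71, p72, p73} ∈ τ_X ✓.
  U = {ε, ζ}: f^{-1}(U) = {p70} ∉ τ_X ✗.
  U = {δ, ε, ζ}: f^{-1}(U) = {p70, p71, p72, p73} ∈ τ_X ✓.
Found U = {ε, ζ} with f^{-1}(U) = {p70} not in τ_X. Therefore f is NOT continuous.


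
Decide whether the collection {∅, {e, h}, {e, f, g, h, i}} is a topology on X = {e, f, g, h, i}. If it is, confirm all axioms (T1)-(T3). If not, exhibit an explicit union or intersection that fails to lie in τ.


τ IS a topology on X.

Axiom (T1): ∅ ∈ τ? Yes; X ∈ τ? Yes.
Axiom (T2/T3): check pairwise unions and intersections of members of τ.
All pairwise intersections and unions checked — each lies in τ. Therefore τ satisfies (T1), (T2), (T3): it IS a topology on X.


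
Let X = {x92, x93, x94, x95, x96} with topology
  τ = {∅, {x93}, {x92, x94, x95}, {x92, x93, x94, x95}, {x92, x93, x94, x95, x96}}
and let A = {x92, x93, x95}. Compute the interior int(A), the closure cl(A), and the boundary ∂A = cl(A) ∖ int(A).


int(A) = {x93}, cl(A) = {x92, x93, x94, x95, x96}, ∂A = {x92, x94, x95, x96}.

Closed sets in (X, τ) are complements of opens:
  closed(X, τ) = {∅, {x96}, {x93, x96}, {x92, x94, x95, x96}, {x92, x93, x94, x95, x96}}.
int(A) = ⋃ {U ∈ τ : U ⊆ A}. Opens contained in A: ∅, {x93}.
Taking the union of these: int(A) = {x93}.
cl(A) = ⋂ {C closed : A ⊆ C}. Closed sets containing A: {x92, x93, x94, x95, x96}.
Intersecting these: cl(A) = {x92, x93, x94, x95, x96}.
∂A = cl(A) ∖ int(A) = {x92, x93, x94, x95, x96} ∖ {x93} = {x92, x94, x95, x96}.


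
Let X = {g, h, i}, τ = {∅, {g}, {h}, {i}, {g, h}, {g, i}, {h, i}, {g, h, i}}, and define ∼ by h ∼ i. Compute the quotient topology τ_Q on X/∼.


X/∼ = {[g], [h=i]}; |τ_Q| = 4.

Equivalence classes: [g], [h=i].
Quotient map π: X → X/∼ sends g ↦ [g], h ↦ [h=i], i ↦ [h=i].
For each subset V ⊆ X/∼, compute π^{-1}(V) ⊆ X and check whether π^{-1}(V) ∈ τ. V is open in τ_Q iff π^{-1}(V) ∈ τ.
  V = {}: π^{-1}(V) = ∅ ∈ τ ✓.
  V = {[g]}: π^{-1}(V) = {g} ∈ τ ✓.
  V = {[h=i]}: π^{-1}(V) = {h, i} ∈ τ ✓.
  V = {[g], [h=i]}: π^{-1}(V) = {g, h, i} ∈ τ ✓.
Open sets in the quotient: τ_Q = {{}, {[g]}, {[h=i]}, {[g], [h=i]}} (4 elements).


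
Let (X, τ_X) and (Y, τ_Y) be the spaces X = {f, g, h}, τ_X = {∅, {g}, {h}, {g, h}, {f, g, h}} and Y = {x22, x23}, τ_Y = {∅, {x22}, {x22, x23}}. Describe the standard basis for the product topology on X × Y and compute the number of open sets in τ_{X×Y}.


Basis B = {∅ × ∅, {g} × {x22}, {h} × {x22}, {g} × {x22, x23}, {g, h} × {x22}, {h} × {x22, x23}, {f, g, h} × {x22}, {g, h} × {x22, x23}, {f, g, h} × {x22, x23}}; |τ_{X×Y}| = 14.

Enumerate products U × V with U ∈ τ_X, V ∈ τ_Y (deduplicated):
  ∅ × ∅ = {} (∅)
  {g} × {x22} = {(g,x22)}
  {h} × {x22} = {(h,x22)}
  {g} × {x22, x23} = {(g,x22), (g,x23)}
  {g, h} × {x22} = {(g,x22), (h,x22)}
  {h} × {x22, x23} = {(h,x22), (h,x23)}
  {f, g, h} × {x22} = {(f,x22), (g,x22), (h,x22)}
  {g, h} × {x22, x23} = {(g,x22), (g,x23), (h,x22), (h,x23)}
  {f, g, h} × {x22, x23} = {(f,x22), (f,x23), (g,x22), (g,x23), (h,x22), (h,x23)}
These 9 distinct sets form the basis B.
Close under arbitrary unions to get τ_{X×Y}; counting gives |τ_{X×Y}| = 14.


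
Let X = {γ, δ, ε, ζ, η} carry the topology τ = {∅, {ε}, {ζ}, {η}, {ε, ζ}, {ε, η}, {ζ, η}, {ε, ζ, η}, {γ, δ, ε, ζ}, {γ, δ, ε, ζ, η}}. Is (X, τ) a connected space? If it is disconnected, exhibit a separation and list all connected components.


(X, τ) is disconnected; components = [{η}, {γ, δ, ε, ζ}].

Find clopen sets (U ∈ τ with X ∖ U ∈ τ):
  U = ∅, X ∖ U = {γ, δ, ε, ζ, η} — both open, so U is clopen.
  U = {η}, X ∖ U = {γ, δ, ε, ζ} — both open, so U is clopen.
  U = {γ, δ, ε, ζ}, X ∖ U = {η} — both open, so U is clopen.
  U = {γ, δ, ε, ζ, η}, X ∖ U = ∅ — both open, so U is clopen.
Nontrivial clopen(s) exist: e.g. {γ, δ, ε, ζ}. So (X, τ) is disconnected.
Compute connected components by grouping points that agree on all clopens:
  component: {η}
  component: {γ, δ, ε, ζ}


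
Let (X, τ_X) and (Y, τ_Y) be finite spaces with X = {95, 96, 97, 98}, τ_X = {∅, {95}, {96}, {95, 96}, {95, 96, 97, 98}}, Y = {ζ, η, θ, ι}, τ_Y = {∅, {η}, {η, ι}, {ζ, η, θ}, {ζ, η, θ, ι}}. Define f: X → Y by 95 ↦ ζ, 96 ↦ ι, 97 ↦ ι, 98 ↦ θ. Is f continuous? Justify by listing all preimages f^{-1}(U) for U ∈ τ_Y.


f is NOT continuous.

Compute f^{-1}(U) for each U ∈ τ_Y:
  U = ∅: f^{-1}(U) = ∅ ∈ τ_X ✓.
  U = {η}: f^{-1}(U) = ∅ ∈ τ_X ✓.
  U = {η, ι}: f^{-1}(U) = {96, 97} ∉ τ_X ✗.
  U = {ζ, η, θ}: f^{-1}(U) = {95, 98} ∉ τ_X ✗.
  U = {ζ, η, θ, ι}: f^{-1}(U) = {95, 96, 97, 98} ∈ τ_X ✓.
Found U = {η, ι} with f^{-1}(U) = {96, 97} not in τ_X. Therefore f is NOT continuous.


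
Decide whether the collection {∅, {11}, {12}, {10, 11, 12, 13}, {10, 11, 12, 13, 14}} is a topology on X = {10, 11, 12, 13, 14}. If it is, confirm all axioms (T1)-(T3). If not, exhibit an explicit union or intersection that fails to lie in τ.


τ is NOT a topology on X.

Axiom (T1): ∅ ∈ τ? Yes; X ∈ τ? Yes.
Axiom (T2/T3): check pairwise unions and intersections of members of τ.
Counterexample for (T2): {11} ∪ {12} = {11, 12} ∉ τ. Therefore τ is NOT a topology.


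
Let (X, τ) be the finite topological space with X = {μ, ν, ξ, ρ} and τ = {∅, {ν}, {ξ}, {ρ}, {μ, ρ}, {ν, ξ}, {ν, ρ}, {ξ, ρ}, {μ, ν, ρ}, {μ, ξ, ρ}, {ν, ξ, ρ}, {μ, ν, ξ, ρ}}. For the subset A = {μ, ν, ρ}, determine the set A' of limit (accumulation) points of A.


A' = {μ}

For each x ∈ X, list the open sets U ∈ τ with x ∈ U, then check whether U ∩ (A ∖ {x}) ≠ ∅ for every such U.
  x = μ: opens ∋ x are {μ, ρ}, {μ, ν, ρ}, {μ, ξ, ρ}, {μ, ν, ξ, ρ}; each meets A ∖ {μ}, so x IS a limit point.
  x = ν: open {ν} ∋ x has {ν} ∩ (A ∖ {ν}) = ∅, so x is NOT a limit point.
  x = ξ: open {ξ} ∋ x has {ξ} ∩ (A ∖ {ξ}) = ∅, so x is NOT a limit point.
  x = ρ: open {ρ} ∋ x has {ρ} ∩ (A ∖ {ρ}) = ∅, so x is NOT a limit point.
Collecting: A' = {μ}.


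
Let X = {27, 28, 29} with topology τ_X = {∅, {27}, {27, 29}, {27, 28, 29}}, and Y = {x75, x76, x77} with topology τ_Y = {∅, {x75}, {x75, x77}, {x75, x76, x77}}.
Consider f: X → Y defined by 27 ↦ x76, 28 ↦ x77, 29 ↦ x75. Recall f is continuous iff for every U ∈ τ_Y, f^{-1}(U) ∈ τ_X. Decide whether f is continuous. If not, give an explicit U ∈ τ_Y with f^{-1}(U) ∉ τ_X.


f is NOT continuous.

Compute f^{-1}(U) for each U ∈ τ_Y:
  U = ∅: f^{-1}(U) = ∅ ∈ τ_X ✓.
  U = {x75}: f^{-1}(U) = {29} ∉ τ_X ✗.
  U = {x75, x77}: f^{-1}(U) = {28, 29} ∉ τ_X ✗.
  U = {x75, x76, x77}: f^{-1}(U) = {27, 28, 29} ∈ τ_X ✓.
Found U = {x75} with f^{-1}(U) = {29} not in τ_X. Therefore f is NOT continuous.


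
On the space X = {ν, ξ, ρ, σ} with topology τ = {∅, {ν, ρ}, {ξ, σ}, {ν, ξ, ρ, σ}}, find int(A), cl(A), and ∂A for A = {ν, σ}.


int(A) = ∅, cl(A) = {ν, ξ, ρ, σ}, ∂A = {ν, ξ, ρ, σ}.

Closed sets in (X, τ) are complements of opens:
  closed(X, τ) = {∅, {ν, ρ}, {ξ, σ}, {ν, ξ, ρ, σ}}.
int(A) = ⋃ {U ∈ τ : U ⊆ A}. Opens contained in A: ∅.
Taking the union of these: int(A) = ∅.
cl(A) = ⋂ {C closed : A ⊆ C}. Closed sets containing A: {ν, ξ, ρ, σ}.
Intersecting these: cl(A) = {ν, ξ, ρ, σ}.
∂A = cl(A) ∖ int(A) = {ν, ξ, ρ, σ} ∖ ∅ = {ν, ξ, ρ, σ}.


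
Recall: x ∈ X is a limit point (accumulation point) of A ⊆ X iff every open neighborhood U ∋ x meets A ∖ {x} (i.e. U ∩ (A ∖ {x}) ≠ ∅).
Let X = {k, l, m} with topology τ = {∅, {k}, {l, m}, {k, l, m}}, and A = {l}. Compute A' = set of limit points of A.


A' = {m}

For each x ∈ X, list the open sets U ∈ τ with x ∈ U, then check whether U ∩ (A ∖ {x}) ≠ ∅ for every such U.
  x = k: open {k} ∋ x has {k} ∩ (A ∖ {k}) = ∅, so x is NOT a limit point.
  x = l: open {l, m} ∋ x has {l, m} ∩ (A ∖ {l}) = ∅, so x is NOT a limit point.
  x = m: opens ∋ x are {l, m}, {k, l, m}; each meets A ∖ {m}, so x IS a limit point.
Collecting: A' = {m}.


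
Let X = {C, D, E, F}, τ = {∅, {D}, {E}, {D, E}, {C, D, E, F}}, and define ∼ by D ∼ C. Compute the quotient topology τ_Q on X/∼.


X/∼ = {[C=D], [E], [F]}; |τ_Q| = 3.

Equivalence classes: [C=D], [E], [F].
Quotient map π: X → X/∼ sends C ↦ [C=D], D ↦ [C=D], E ↦ [E], F ↦ [F].
For each subset V ⊆ X/∼, compute π^{-1}(V) ⊆ X and check whether π^{-1}(V) ∈ τ. V is open in τ_Q iff π^{-1}(V) ∈ τ.
  V = {}: π^{-1}(V) = ∅ ∈ τ ✓.
  V = {[C=D]}: π^{-1}(V) = {C, D} ∉ τ ✗.
  V = {[E]}: π^{-1}(V) = {E} ∈ τ ✓.
  V = {[C=D], [E]}: π^{-1}(V) = {C, D, E} ∉ τ ✗.
  V = {[F]}: π^{-1}(V) = {F} ∉ τ ✗.
  V = {[C=D], [F]}: π^{-1}(V) = {C, D, F} ∉ τ ✗.
  V = {[E], [F]}: π^{-1}(V) = {E, F} ∉ τ ✗.
  V = {[C=D], [E], [F]}: π^{-1}(V) = {C, D, E, F} ∈ τ ✓.
Open sets in the quotient: τ_Q = {{}, {[E]}, {[C=D], [E], [F]}} (3 elements).


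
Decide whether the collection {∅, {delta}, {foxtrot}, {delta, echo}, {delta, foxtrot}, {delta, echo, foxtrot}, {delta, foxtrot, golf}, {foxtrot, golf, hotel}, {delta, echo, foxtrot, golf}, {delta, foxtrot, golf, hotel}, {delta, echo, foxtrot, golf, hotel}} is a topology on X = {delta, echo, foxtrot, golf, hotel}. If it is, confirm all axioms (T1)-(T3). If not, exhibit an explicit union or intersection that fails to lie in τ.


τ is NOT a topology on X.

Axiom (T1): ∅ ∈ τ? Yes; X ∈ τ? Yes.
Axiom (T2/T3): check pairwise unions and intersections of members of τ.
Counterexample for (T3): {delta, foxtrot, golf} ∩ {foxtrot, golf, hotel} = {foxtrot, golf} ∉ τ. Therefore τ is NOT a topology.


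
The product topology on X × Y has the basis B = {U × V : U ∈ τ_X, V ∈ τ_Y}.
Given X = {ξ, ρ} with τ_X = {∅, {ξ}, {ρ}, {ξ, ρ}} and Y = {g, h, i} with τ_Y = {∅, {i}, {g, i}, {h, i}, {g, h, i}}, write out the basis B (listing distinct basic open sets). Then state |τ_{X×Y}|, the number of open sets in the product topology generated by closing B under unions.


Basis B = {∅ × ∅, {ξ} × {i}, {ρ} × {i}, {ξ} × {g, i}, {ξ} × {h, i}, {ξ, ρ} × {i}, {ρ} × {g, i}, {ρ} × {h, i}, {ξ} × {g, h, i}, {ρ} × {g, h, i}, {ξ, ρ} × {g, i}, {ξ, ρ} × {h, i}, {ξ, ρ} × {g, h, i}}; |τ_{X×Y}| = 25.

Enumerate products U × V with U ∈ τ_X, V ∈ τ_Y (deduplicated):
  ∅ × ∅ = {} (∅)
  {ξ} × {i} = {(ξ,i)}
  {ρ} × {i} = {(ρ,i)}
  {ξ} × {g, i} = {(ξ,g), (ξ,i)}
  {ξ} × {h, i} = {(ξ,h), (ξ,i)}
  {ξ, ρ} × {i} = {(ξ,i), (ρ,i)}
  {ρ} × {g, i} = {(ρ,g), (ρ,i)}
  {ρ} × {h, i} = {(ρ,h), (ρ,i)}
  {ξ} × {g, h, i} = {(ξ,g), (ξ,h), (ξ,i)}
  {ρ} × {g, h, i} = {(ρ,g), (ρ,h), (ρ,i)}
  {ξ, ρ} × {g, i} = {(ξ,g), (ξ,i), (ρ,g), (ρ,i)}
  {ξ, ρ} × {h, i} = {(ξ,h), (ξ,i), (ρ,h), (ρ,i)}
  {ξ, ρ} × {g, h, i} = {(ξ,g), (ξ,h), (ξ,i), (ρ,g), (ρ,h), (ρ,i)}
These 13 distinct sets form the basis B.
Close under arbitrary unions to get τ_{X×Y}; counting gives |τ_{X×Y}| = 25.


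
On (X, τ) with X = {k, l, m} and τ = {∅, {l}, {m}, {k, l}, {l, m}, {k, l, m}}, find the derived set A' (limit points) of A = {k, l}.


A' = {k}

For each x ∈ X, list the open sets U ∈ τ with x ∈ U, then check whether U ∩ (A ∖ {x}) ≠ ∅ for every such U.
  x = k: opens ∋ x are {k, l}, {k, l, m}; each meets A ∖ {k}, so x IS a limit point.
  x = l: open {l} ∋ x has {l} ∩ (A ∖ {l}) = ∅, so x is NOT a limit point.
  x = m: open {m} ∋ x has {m} ∩ (A ∖ {m}) = ∅, so x is NOT a limit point.
Collecting: A' = {k}.


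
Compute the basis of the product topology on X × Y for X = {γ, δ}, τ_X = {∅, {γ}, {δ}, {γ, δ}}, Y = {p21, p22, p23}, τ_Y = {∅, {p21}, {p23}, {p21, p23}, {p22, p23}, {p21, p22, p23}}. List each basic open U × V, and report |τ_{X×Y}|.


Basis B = {∅ × ∅, {γ} × {p21}, {γ} × {p23}, {δ} × {p21}, {δ} × {p23}, {γ} × {p21, p23}, {γ, δ} × {p21}, {γ} × {p22, p23}, {γ, δ} × {p23}, {δ} × {p21, p23}, {δ} × {p22, p23}, {γ} × {p21, p22, p23}, {δ} × {p21, p22, p23}, {γ, δ} × {p21, p23}, {γ, δ} × {p22, p23}, {γ, δ} × {p21, p22, p23}}; |τ_{X×Y}| = 36.

Enumerate products U × V with U ∈ τ_X, V ∈ τ_Y (deduplicated):
  ∅ × ∅ = {} (∅)
  {γ} × {p21} = {(γ,p21)}
  {γ} × {p23} = {(γ,p23)}
  {δ} × {p21} = {(δ,p21)}
  {δ} × {p23} = {(δ,p23)}
  {γ} × {p21, p23} = {(γ,p21), (γ,p23)}
  {γ, δ} × {p21} = {(γ,p21), (δ,p21)}
  {γ} × {p22, p23} = {(γ,p22), (γ,p23)}
  {γ, δ} × {p23} = {(γ,p23), (δ,p23)}
  {δ} × {p21, p23} = {(δ,p21), (δ,p23)}
  {δ} × {p22, p23} = {(δ,p22), (δ,p23)}
  {γ} × {p21, p22, p23} = {(γ,p21), (γ,p22), (γ,p23)}
  {δ} × {p21, p22, p23} = {(δ,p21), (δ,p22), (δ,p23)}
  {γ, δ} × {p21, p23} = {(γ,p21), (γ,p23), (δ,p21), (δ,p23)}
  {γ, δ} × {p22, p23} = {(γ,p22), (γ,p23), (δ,p22), (δ,p23)}
  {γ, δ} × {p21, p22, p23} = {(γ,p21), (γ,p22), (γ,p23), (δ,p21), (δ,p22), (δ,p23)}
These 16 distinct sets form the basis B.
Close under arbitrary unions to get τ_{X×Y}; counting gives |τ_{X×Y}| = 36.


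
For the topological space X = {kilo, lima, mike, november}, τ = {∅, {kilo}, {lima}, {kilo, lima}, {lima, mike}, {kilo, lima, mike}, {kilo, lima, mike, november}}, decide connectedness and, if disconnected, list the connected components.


(X, τ) is connected.

Find clopen sets (U ∈ τ with X ∖ U ∈ τ):
  U = ∅, X ∖ U = {kilo, lima, mike, november} — both open, so U is clopen.
  U = {kilo, lima, mike, november}, X ∖ U = ∅ — both open, so U is clopen.
Only trivial clopens (∅ and X) exist, so (X, τ) is connected.
Compute connected components by grouping points that agree on all clopens:
  component: {kilo, lima, mike, november}


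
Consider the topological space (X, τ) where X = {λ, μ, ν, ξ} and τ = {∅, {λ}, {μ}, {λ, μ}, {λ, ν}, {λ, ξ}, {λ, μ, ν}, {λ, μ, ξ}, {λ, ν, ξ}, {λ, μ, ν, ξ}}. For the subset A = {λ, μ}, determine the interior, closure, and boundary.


int(A) = {λ, μ}, cl(A) = {λ, μ, ν, ξ}, ∂A = {ν, ξ}.

Closed sets in (X, τ) are complements of opens:
  closed(X, τ) = {∅, {μ}, {ν}, {ξ}, {μ, ν}, {μ, ξ}, {ν, ξ}, {λ, ν, ξ}, {μ, ν, ξ}, {λ, μ, ν, ξ}}.
int(A) = ⋃ {U ∈ τ : U ⊆ A}. Opens contained in A: ∅, {λ}, {μ}, {λ, μ}.
Taking the union of these: int(A) = {λ, μ}.
cl(A) = ⋂ {C closed : A ⊆ C}. Closed sets containing A: {λ, μ, ν, ξ}.
Intersecting these: cl(A) = {λ, μ, ν, ξ}.
∂A = cl(A) ∖ int(A) = {λ, μ, ν, ξ} ∖ {λ, μ} = {ν, ξ}.


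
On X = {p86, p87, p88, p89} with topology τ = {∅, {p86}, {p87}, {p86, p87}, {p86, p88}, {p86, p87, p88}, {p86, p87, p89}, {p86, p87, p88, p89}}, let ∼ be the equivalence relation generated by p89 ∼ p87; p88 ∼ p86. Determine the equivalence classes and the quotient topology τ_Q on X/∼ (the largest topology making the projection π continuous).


X/∼ = {[p86=p88], [p87=p89]}; |τ_Q| = 3.

Equivalence classes: [p86=p88], [p87=p89].
Quotient map π: X → X/∼ sends p86 ↦ [p86=p88], p87 ↦ [p87=p89], p88 ↦ [p86=p88], p89 ↦ [p87=p89].
For each subset V ⊆ X/∼, compute π^{-1}(V) ⊆ X and check whether π^{-1}(V) ∈ τ. V is open in τ_Q iff π^{-1}(V) ∈ τ.
  V = {}: π^{-1}(V) = ∅ ∈ τ ✓.
  V = {[p86=p88]}: π^{-1}(V) = {p86, p88} ∈ τ ✓.
  V = {[p87=p89]}: π^{-1}(V) = {p87, p89} ∉ τ ✗.
  V = {[p86=p88], [p87=p89]}: π^{-1}(V) = {p86, p87, p88, p89} ∈ τ ✓.
Open sets in the quotient: τ_Q = {{}, {[p86=p88]}, {[p86=p88], [p87=p89]}} (3 elements).


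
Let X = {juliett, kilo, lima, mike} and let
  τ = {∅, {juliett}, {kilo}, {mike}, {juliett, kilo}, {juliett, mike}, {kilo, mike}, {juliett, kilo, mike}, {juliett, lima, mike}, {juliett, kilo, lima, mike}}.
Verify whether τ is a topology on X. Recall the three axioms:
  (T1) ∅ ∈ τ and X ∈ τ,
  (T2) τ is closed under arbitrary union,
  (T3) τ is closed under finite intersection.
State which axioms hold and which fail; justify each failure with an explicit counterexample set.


τ IS a topology on X.

Axiom (T1): ∅ ∈ τ? Yes; X ∈ τ? Yes.
Axiom (T2/T3): check pairwise unions and intersections of members of τ.
All pairwise intersections and unions checked — each lies in τ. Therefore τ satisfies (T1), (T2), (T3): it IS a topology on X.


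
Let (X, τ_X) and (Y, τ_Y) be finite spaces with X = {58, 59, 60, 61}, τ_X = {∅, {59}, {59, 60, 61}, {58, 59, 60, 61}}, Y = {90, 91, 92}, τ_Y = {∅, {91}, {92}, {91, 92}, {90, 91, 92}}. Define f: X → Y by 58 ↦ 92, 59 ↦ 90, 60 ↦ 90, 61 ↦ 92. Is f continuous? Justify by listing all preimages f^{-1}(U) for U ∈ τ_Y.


f is NOT continuous.

Compute f^{-1}(U) for each U ∈ τ_Y:
  U = ∅: f^{-1}(U) = ∅ ∈ τ_X ✓.
  U = {91}: f^{-1}(U) = ∅ ∈ τ_X ✓.
  U = {92}: f^{-1}(U) = {58, 61} ∉ τ_X ✗.
  U = {91, 92}: f^{-1}(U) = {58, 61} ∉ τ_X ✗.
  U = {90, 91, 92}: f^{-1}(U) = {58, 59, 60, 61} ∈ τ_X ✓.
Found U = {92} with f^{-1}(U) = {58, 61} not in τ_X. Therefore f is NOT continuous.


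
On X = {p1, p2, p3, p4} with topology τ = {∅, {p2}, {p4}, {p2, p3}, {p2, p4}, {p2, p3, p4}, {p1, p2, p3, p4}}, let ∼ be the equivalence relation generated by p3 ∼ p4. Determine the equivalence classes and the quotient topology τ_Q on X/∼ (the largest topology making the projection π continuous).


X/∼ = {[p1], [p2], [p3=p4]}; |τ_Q| = 4.

Equivalence classes: [p1], [p2], [p3=p4].
Quotient map π: X → X/∼ sends p1 ↦ [p1], p2 ↦ [p2], p3 ↦ [p3=p4], p4 ↦ [p3=p4].
For each subset V ⊆ X/∼, compute π^{-1}(V) ⊆ X and check whether π^{-1}(V) ∈ τ. V is open in τ_Q iff π^{-1}(V) ∈ τ.
  V = {}: π^{-1}(V) = ∅ ∈ τ ✓.
  V = {[p1]}: π^{-1}(V) = {p1} ∉ τ ✗.
  V = {[p2]}: π^{-1}(V) = {p2} ∈ τ ✓.
  V = {[p1], [p2]}: π^{-1}(V) = {p1, p2} ∉ τ ✗.
  V = {[p3=p4]}: π^{-1}(V) = {p3, p4} ∉ τ ✗.
  V = {[p1], [p3=p4]}: π^{-1}(V) = {p1, p3, p4} ∉ τ ✗.
  V = {[p2], [p3=p4]}: π^{-1}(V) = {p2, p3, p4} ∈ τ ✓.
  V = {[p1], [p2], [p3=p4]}: π^{-1}(V) = {p1, p2, p3, p4} ∈ τ ✓.
Open sets in the quotient: τ_Q = {{}, {[p2]}, {[p2], [p3=p4]}, {[p1], [p2], [p3=p4]}} (4 elements).


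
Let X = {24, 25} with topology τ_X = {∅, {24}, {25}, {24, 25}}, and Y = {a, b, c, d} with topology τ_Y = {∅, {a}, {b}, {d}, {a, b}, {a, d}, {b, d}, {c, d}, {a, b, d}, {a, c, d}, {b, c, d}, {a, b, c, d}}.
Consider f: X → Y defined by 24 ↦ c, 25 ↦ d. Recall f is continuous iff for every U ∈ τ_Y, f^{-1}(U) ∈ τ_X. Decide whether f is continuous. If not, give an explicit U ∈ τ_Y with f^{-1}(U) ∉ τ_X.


f IS continuous.

Compute f^{-1}(U) for each U ∈ τ_Y:
  U = ∅: f^{-1}(U) = ∅ ∈ τ_X ✓.
  U = {a}: f^{-1}(U) = ∅ ∈ τ_X ✓.
  U = {b}: f^{-1}(U) = ∅ ∈ τ_X ✓.
  U = {d}: f^{-1}(U) = {25} ∈ τ_X ✓.
  U = {a, b}: f^{-1}(U) = ∅ ∈ τ_X ✓.
  U = {a, d}: f^{-1}(U) = {25} ∈ τ_X ✓.
  U = {b, d}: f^{-1}(U) = {25} ∈ τ_X ✓.
  U = {c, d}: f^{-1}(U) = {24, 25} ∈ τ_X ✓.
  U = {a, b, d}: f^{-1}(U) = {25} ∈ τ_X ✓.
  U = {a, c, d}: f^{-1}(U) = {24, 25} ∈ τ_X ✓.
  U = {b, c, d}: f^{-1}(U) = {24, 25} ∈ τ_X ✓.
  U = {a, b, c, d}: f^{-1}(U) = {24, 25} ∈ τ_X ✓.
Every preimage lies in τ_X, so f IS continuous.


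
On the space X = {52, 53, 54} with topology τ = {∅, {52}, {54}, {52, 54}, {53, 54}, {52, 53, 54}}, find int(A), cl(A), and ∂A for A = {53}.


int(A) = ∅, cl(A) = {53}, ∂A = {53}.

Closed sets in (X, τ) are complements of opens:
  closed(X, τ) = {∅, {52}, {53}, {52, 53}, {53, 54}, {52, 53, 54}}.
int(A) = ⋃ {U ∈ τ : U ⊆ A}. Opens contained in A: ∅.
Taking the union of these: int(A) = ∅.
cl(A) = ⋂ {C closed : A ⊆ C}. Closed sets containing A: {53}, {52, 53}, {53, 54}, {52, 53, 54}.
Intersecting these: cl(A) = {53}.
∂A = cl(A) ∖ int(A) = {53} ∖ ∅ = {53}.


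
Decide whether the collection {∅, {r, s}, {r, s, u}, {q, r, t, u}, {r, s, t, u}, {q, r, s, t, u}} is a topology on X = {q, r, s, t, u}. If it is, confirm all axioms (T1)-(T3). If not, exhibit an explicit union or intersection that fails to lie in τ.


τ is NOT a topology on X.

Axiom (T1): ∅ ∈ τ? Yes; X ∈ τ? Yes.
Axiom (T2/T3): check pairwise unions and intersections of members of τ.
Counterexample for (T3): {r, s} ∩ {q, r, t, u} = {r} ∉ τ. Therefore τ is NOT a topology.


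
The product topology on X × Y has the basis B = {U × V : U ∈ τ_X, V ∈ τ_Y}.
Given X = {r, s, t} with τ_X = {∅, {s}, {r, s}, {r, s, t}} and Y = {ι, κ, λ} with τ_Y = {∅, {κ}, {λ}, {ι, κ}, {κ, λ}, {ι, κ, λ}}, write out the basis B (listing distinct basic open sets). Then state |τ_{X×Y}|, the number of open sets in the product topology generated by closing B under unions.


Basis B = {∅ × ∅, {s} × {κ}, {s} × {λ}, {r, s} × {κ}, {r, s} × {λ}, {s} × {ι, κ}, {s} × {κ, λ}, {r, s, t} × {κ}, {r, s, t} × {λ}, {s} × {ι, κ, λ}, {r, s} × {ι, κ}, {r, s} × {κ, λ}, {r, s} × {ι, κ, λ}, {r, s, t} × {ι, κ}, {r, s, t} × {κ, λ}, {r, s, t} × {ι, κ, λ}}; |τ_{X×Y}| = 40.

Enumerate products U × V with U ∈ τ_X, V ∈ τ_Y (deduplicated):
  ∅ × ∅ = {} (∅)
  {s} × {κ} = {(s,κ)}
  {s} × {λ} = {(s,λ)}
  {r, s} × {κ} = {(r,κ), (s,κ)}
  {r, s} × {λ} = {(r,λ), (s,λ)}
  {s} × {ι, κ} = {(s,ι), (s,κ)}
  {s} × {κ, λ} = {(s,κ), (s,λ)}
  {r, s, t} × {κ} = {(r,κ), (s,κ), (t,κ)}
  {r, s, t} × {λ} = {(r,λ), (s,λ), (t,λ)}
  {s} × {ι, κ, λ} = {(s,ι), (s,κ), (s,λ)}
  {r, s} × {ι, κ} = {(r,ι), (r,κ), (s,ι), (s,κ)}
  {r, s} × {κ, λ} = {(r,κ), (r,λ), (s,κ), (s,λ)}
  {r, s} × {ι, κ, λ} = {(r,ι), (r,κ), (r,λ), (s,ι), (s,κ), (s,λ)}
  {r, s, t} × {ι, κ} = {(r,ι), (r,κ), (s,ι), (s,κ), (t,ι), (t,κ)}
  {r, s, t} × {κ, λ} = {(r,κ), (r,λ), (s,κ), (s,λ), (t,κ), (t,λ)}
  {r, s, t} × {ι, κ, λ} = {(r,ι), (r,κ), (r,λ), (s,ι), (s,κ), (s,λ), (t,ι), (t,κ), (t,λ)}
These 16 distinct sets form the basis B.
Close under arbitrary unions to get τ_{X×Y}; counting gives |τ_{X×Y}| = 40.


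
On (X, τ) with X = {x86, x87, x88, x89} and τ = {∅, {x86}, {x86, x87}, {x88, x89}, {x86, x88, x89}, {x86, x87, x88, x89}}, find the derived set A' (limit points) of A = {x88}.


A' = {x89}

For each x ∈ X, list the open sets U ∈ τ with x ∈ U, then check whether U ∩ (A ∖ {x}) ≠ ∅ for every such U.
  x = x86: open {x86} ∋ x has {x86} ∩ (A ∖ {x86}) = ∅, so x is NOT a limit point.
  x = x87: open {x86, x87} ∋ x has {x86, x87} ∩ (A ∖ {x87}) = ∅, so x is NOT a limit point.
  x = x88: open {x88, x89} ∋ x has {x88, x89} ∩ (A ∖ {x88}) = ∅, so x is NOT a limit point.
  x = x89: opens ∋ x are {x88, x89}, {x86, x88, x89}, {x86, x87, x88, x89}; each meets A ∖ {x89}, so x IS a limit point.
Collecting: A' = {x89}.


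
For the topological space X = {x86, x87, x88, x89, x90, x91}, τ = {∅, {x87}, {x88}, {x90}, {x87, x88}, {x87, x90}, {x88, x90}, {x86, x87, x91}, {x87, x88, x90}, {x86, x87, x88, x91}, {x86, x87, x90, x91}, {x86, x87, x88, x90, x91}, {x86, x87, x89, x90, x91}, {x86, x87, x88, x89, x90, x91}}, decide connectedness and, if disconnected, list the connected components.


(X, τ) is disconnected; components = [{x88}, {x86, x87, x89, x90, x91}].

Find clopen sets (U ∈ τ with X ∖ U ∈ τ):
  U = ∅, X ∖ U = {x86, x87, x88, x89, x90, x91} — both open, so U is clopen.
  U = {x88}, X ∖ U = {x86, x87, x89, x90, x91} — both open, so U is clopen.
  U = {x86, x87, x89, x90, x91}, X ∖ U = {x88} — both open, so U is clopen.
  U = {x86, x87, x88, x89, x90, x91}, X ∖ U = ∅ — both open, so U is clopen.
Nontrivial clopen(s) exist: e.g. {x88}. So (X, τ) is disconnected.
Compute connected components by grouping points that agree on all clopens:
  component: {x88}
  component: {x86, x87, x89, x90, x91}


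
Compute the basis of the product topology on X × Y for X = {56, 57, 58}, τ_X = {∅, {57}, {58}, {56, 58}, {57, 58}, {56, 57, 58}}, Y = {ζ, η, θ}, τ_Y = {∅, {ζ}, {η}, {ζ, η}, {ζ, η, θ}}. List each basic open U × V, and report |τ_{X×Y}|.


Basis B = {∅ × ∅, {57} × {ζ}, {57} × {η}, {58} × {ζ}, {58} × {η}, {56, 58} × {ζ}, {56, 58} × {η}, {57} × {ζ, η}, {57, 58} × {ζ}, {57, 58} × {η}, {58} × {ζ, η}, {56, 57, 58} × {ζ}, {56, 57, 58} × {η}, {57} × {ζ, η, θ}, {58} × {ζ, η, θ}, {56, 58} × {ζ, η}, {57, 58} × {ζ, η}, {56, 58} × {ζ, η, θ}, {56, 57, 58} × {ζ, η}, {57, 58} × {ζ, η, θ}, {56, 57, 58} × {ζ, η, θ}}; |τ_{X×Y}| = 70.

Enumerate products U × V with U ∈ τ_X, V ∈ τ_Y (deduplicated):
  ∅ × ∅ = {} (∅)
  {57} × {ζ} = {(57,ζ)}
  {57} × {η} = {(57,η)}
  {58} × {ζ} = {(58,ζ)}
  {58} × {η} = {(58,η)}
  {56, 58} × {ζ} = {(56,ζ), (58,ζ)}
  {56, 58} × {η} = {(56,η), (58,η)}
  {57} × {ζ, η} = {(57,ζ), (57,η)}
  {57, 58} × {ζ} = {(57,ζ), (58,ζ)}
  {57, 58} × {η} = {(57,η), (58,η)}
  {58} × {ζ, η} = {(58,ζ), (58,η)}
  {56, 57, 58} × {ζ} = {(56,ζ), (57,ζ), (58,ζ)}
  {56, 57, 58} × {η} = {(56,η), (57,η), (58,η)}
  {57} × {ζ, η, θ} = {(57,ζ), (57,η), (57,θ)}
  {58} × {ζ, η, θ} = {(58,ζ), (58,η), (58,θ)}
  {56, 58} × {ζ, η} = {(56,ζ), (56,η), (58,ζ), (58,η)}
  {57, 58} × {ζ, η} = {(57,ζ), (57,η), (58,ζ), (58,η)}
  {56, 58} × {ζ, η, θ} = {(56,ζ), (56,η), (56,θ), (58,ζ), (58,η), (58,θ)}
  {56, 57, 58} × {ζ, η} = {(56,ζ), (56,η), (57,ζ), (57,η), (58,ζ), (58,η)}
  {57, 58} × {ζ, η, θ} = {(57,ζ), (57,η), (57,θ), (58,ζ), (58,η), (58,θ)}
  {56, 57, 58} × {ζ, η, θ} = {(56,ζ), (56,η), (56,θ), (57,ζ), (57,η), (57,θ), (58,ζ), (58,η), (58,θ)}
These 21 distinct sets form the basis B.
Close under arbitrary unions to get τ_{X×Y}; counting gives |τ_{X×Y}| = 70.
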